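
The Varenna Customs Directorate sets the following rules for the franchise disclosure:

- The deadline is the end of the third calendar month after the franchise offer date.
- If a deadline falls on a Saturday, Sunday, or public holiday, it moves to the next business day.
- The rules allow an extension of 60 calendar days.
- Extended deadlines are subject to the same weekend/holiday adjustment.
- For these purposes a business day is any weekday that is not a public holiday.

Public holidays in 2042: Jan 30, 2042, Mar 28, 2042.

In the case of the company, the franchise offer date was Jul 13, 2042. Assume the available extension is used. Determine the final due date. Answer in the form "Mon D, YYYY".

Dec 30, 2042

The third month after Jul 13, 2042 is October 2042, whose last day is Oct 31, 2042.
Oct 31, 2042 (Friday) is already a business day.
With the 60-day extension, Oct 31, 2042 becomes Dec 30, 2042.
Since Dec 30, 2042 is a Tuesday and not a holiday, the date is unchanged.
So the filing is due Dec 30, 2042.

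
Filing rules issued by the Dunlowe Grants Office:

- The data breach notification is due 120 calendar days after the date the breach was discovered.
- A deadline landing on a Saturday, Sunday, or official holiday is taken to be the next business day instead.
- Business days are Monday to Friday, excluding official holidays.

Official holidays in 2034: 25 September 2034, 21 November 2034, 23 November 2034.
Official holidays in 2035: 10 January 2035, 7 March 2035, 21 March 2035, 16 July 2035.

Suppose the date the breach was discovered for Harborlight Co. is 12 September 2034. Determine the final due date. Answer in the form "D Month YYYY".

11 January 2035

From 12 September 2034, 120 calendar days later is 10 January 2035.
10 January 2035 falls on a listed holiday. Rolling to the next business day gives 11 January 2035, a Thursday.
Final deadline: 11 January 2035.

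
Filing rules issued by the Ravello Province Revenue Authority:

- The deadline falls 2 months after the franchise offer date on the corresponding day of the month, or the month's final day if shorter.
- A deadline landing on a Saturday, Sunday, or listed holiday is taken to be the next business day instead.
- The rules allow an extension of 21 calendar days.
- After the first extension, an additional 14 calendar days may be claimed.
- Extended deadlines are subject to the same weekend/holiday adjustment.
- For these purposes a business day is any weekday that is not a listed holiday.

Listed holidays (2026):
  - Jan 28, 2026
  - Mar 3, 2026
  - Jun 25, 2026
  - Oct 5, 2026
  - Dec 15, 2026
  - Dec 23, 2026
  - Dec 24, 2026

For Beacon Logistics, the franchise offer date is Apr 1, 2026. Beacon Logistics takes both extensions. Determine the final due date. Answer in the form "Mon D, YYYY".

2 months from Apr 1, 2026 is Jun 1, 2026.
Jun 1, 2026 is a Monday and not a listed holiday, so it stands.
Applying the 21-calendar-day extension: Jun 1, 2026 + 21 days = Jun 22, 2026.
Jun 22, 2026 (Monday) is already a business day.
With the 14-day extension, Jun 22, 2026 becomes Jul 6, 2026.
Jul 6, 2026 is a Monday and not a listed holiday, so it stands.
The final due date is Jul 6, 2026.

Jul 6, 2026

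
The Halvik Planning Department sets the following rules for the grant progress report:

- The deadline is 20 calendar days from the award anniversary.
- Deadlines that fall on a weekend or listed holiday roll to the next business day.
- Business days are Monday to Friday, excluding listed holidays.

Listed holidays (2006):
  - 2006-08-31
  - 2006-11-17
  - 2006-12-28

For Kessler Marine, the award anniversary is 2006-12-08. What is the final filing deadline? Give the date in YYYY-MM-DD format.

2006-12-29

Trigger date 2006-12-08 + 20 calendar days = 2006-12-28.
2006-12-28 is a listed holiday, so it moves to the next business day, 2006-12-29 (Friday).
Deadline: 2006-12-29.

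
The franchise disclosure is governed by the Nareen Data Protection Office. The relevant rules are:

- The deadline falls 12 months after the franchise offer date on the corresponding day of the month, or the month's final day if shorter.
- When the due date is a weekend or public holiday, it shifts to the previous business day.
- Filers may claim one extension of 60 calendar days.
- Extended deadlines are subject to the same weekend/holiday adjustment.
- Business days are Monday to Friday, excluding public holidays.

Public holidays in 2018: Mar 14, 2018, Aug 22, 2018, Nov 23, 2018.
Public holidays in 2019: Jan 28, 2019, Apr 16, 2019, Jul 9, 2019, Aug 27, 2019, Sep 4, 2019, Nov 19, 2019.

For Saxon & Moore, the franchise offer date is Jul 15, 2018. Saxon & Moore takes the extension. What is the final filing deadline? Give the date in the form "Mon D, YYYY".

Sep 13, 2019

12 months from Jul 15, 2018 is Jul 15, 2019.
Jul 15, 2019 falls on a Monday, which is a business day, so no adjustment is needed.
With the 60-day extension, Jul 15, 2019 becomes Sep 13, 2019.
Sep 13, 2019 is a Friday and not a listed holiday, so it stands.
Deadline: Sep 13, 2019.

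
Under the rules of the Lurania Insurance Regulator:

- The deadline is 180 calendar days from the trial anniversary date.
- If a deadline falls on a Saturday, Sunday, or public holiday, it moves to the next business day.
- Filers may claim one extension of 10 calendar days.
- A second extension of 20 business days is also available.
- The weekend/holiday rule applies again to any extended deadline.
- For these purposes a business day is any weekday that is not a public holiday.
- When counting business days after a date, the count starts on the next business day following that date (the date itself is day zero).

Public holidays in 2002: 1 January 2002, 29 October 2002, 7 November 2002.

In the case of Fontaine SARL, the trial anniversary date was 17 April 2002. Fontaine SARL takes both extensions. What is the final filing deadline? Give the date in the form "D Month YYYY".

25 November 2002

Trigger date 17 April 2002 + 180 calendar days = 14 October 2002.
14 October 2002 (Monday) is already a business day.
The 10-calendar-day extension moves the deadline from 14 October 2002 to 24 October 2002.
Since 24 October 2002 is a Thursday and not a holiday, the date is unchanged.
The 20-business-day extension runs from 24 October 2002 to 25 November 2002.
25 November 2002 falls on a Monday, which is a business day, so no adjustment is needed.
So the filing is due 25 November 2002.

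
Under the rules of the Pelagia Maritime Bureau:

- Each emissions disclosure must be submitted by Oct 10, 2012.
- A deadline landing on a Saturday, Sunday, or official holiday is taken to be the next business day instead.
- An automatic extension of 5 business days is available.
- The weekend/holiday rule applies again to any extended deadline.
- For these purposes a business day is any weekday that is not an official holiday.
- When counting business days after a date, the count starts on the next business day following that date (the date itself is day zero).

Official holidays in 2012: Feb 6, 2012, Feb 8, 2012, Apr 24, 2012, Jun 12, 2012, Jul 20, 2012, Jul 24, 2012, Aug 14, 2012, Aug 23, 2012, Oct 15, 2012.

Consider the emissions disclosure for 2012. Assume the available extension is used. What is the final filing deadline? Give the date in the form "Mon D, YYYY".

The statutory due date is Oct 10, 2012.
Since Oct 10, 2012 is a Wednesday and not a holiday, the date is unchanged.
The 5-business-day extension runs from Oct 10, 2012 to Oct 18, 2012.
Oct 18, 2012 is a Thursday and not a listed holiday, so it stands.
Final deadline: Oct 18, 2012.

Oct 18, 2012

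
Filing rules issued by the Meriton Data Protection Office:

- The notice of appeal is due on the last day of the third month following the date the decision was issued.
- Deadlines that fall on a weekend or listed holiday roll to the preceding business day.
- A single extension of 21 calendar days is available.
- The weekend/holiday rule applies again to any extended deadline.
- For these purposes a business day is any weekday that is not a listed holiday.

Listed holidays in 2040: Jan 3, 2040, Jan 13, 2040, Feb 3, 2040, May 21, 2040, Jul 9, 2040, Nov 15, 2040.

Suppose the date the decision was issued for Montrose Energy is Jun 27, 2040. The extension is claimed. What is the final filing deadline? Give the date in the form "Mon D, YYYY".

The third month after Jun 27, 2040 is September 2040, whose last day is Sep 30, 2040.
Sep 30, 2040 falls on a Sunday. Rolling to the preceding business day gives Sep 28, 2040, a Friday.
The 21-calendar-day extension moves the deadline from Sep 28, 2040 to Oct 19, 2040.
Oct 19, 2040 (Friday) is already a business day.
The final due date is Oct 19, 2040.

Oct 19, 2040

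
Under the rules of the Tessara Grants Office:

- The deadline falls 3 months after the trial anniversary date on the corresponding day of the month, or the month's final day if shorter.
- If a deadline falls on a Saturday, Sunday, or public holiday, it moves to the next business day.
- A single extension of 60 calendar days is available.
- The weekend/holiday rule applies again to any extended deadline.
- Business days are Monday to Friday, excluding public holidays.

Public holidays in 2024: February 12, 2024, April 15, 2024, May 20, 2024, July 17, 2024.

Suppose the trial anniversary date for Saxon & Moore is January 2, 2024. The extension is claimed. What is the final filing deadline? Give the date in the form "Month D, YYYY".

Moving 3 months forward from January 2, 2024 on the corresponding day gives April 2, 2024.
April 2, 2024 (Tuesday) is already a business day.
With the 60-day extension, April 2, 2024 becomes June 1, 2024.
June 1, 2024 is a Saturday; the next business day is June 3, 2024 (Monday).
The final due date is June 3, 2024.

June 3, 2024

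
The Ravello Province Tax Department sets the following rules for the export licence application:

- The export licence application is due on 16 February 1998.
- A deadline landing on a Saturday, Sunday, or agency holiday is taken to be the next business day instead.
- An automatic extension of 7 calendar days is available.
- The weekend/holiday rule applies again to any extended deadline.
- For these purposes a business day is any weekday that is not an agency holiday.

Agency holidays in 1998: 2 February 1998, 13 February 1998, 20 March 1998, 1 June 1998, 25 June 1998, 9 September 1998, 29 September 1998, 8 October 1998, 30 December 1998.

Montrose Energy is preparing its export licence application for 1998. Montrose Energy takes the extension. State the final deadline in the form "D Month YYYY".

23 February 1998

Start from the fixed due date, 16 February 1998.
16 February 1998 (Monday) is already a business day.
The 7-calendar-day extension moves the deadline from 16 February 1998 to 23 February 1998.
23 February 1998 falls on a Monday, which is a business day, so no adjustment is needed.
So the filing is due 23 February 1998.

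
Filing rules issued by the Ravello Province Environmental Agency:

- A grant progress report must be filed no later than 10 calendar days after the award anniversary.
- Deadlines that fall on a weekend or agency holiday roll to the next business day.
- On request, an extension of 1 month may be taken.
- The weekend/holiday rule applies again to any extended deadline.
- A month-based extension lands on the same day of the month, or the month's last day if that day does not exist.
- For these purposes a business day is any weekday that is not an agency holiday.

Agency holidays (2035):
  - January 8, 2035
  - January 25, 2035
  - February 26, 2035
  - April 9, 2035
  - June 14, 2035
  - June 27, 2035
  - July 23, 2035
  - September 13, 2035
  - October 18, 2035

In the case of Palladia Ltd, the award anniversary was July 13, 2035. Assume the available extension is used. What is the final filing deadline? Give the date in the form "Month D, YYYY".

10 calendar days after July 13, 2035 is July 23, 2035.
July 23, 2035 is a listed holiday; the next business day is July 24, 2035 (Tuesday).
Add 1 month to July 24, 2035: August 24, 2035.
August 24, 2035 is a Friday and not a listed holiday, so it stands.
Deadline: August 24, 2035.

August 24, 2035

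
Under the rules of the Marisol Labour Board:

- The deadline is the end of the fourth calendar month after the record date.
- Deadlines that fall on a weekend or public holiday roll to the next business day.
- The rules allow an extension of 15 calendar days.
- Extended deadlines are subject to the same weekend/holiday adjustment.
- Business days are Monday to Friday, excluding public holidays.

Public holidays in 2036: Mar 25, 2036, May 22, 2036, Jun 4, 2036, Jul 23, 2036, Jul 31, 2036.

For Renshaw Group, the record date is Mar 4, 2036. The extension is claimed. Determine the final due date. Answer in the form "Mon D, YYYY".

The fourth month after Mar 4, 2036 is July 2036, whose last day is Jul 31, 2036.
Jul 31, 2036 falls on a listed holiday. Rolling to the next business day gives Aug 1, 2036, a Friday.
Add the 15 calendar-day extension to Aug 1, 2036: Aug 16, 2036.
Aug 16, 2036 falls on a Saturday. Rolling to the next business day gives Aug 18, 2036, a Monday.
Final deadline: Aug 18, 2036.

Aug 18, 2036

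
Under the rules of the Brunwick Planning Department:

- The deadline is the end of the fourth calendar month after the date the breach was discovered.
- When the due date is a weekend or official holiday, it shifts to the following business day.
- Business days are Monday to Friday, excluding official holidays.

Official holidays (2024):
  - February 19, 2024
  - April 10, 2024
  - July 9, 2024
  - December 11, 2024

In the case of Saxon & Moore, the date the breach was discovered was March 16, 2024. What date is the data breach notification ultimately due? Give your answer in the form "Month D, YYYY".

July 31, 2024

4 months after March 16, 2024 is July 2024; that month ends on July 31, 2024.
July 31, 2024 is a Wednesday and not a listed holiday, so it stands.
So the filing is due July 31, 2024.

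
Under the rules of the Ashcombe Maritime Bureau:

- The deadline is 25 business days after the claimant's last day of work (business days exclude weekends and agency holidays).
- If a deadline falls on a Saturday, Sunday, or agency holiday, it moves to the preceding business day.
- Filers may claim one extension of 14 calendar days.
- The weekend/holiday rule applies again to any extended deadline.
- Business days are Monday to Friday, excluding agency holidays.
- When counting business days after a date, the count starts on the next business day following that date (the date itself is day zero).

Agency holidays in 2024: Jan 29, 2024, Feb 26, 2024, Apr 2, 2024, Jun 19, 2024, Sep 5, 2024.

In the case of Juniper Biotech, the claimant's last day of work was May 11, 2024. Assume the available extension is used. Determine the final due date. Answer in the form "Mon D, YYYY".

25 business days after May 11, 2024, excluding weekends and holidays, is Jun 14, 2024.
Jun 14, 2024 falls on a Friday, which is a business day, so no adjustment is needed.
Applying the 14-calendar-day extension: Jun 14, 2024 + 14 days = Jun 28, 2024.
Since Jun 28, 2024 is a Friday and not a holiday, the date is unchanged.
The final due date is Jun 28, 2024.

Jun 28, 2024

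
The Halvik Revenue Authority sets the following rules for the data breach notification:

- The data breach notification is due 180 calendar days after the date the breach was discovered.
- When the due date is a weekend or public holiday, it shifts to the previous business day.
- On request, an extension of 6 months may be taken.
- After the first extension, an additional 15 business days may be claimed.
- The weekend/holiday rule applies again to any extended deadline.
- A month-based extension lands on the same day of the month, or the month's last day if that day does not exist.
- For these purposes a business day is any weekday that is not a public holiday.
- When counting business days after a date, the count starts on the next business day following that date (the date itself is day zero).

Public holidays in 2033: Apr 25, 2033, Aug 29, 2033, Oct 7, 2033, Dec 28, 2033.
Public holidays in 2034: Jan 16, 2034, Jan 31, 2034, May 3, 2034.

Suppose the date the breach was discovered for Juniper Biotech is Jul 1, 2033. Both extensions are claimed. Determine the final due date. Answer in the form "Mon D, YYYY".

Jul 18, 2034

Trigger date Jul 1, 2033 + 180 calendar days = Dec 28, 2033.
Because Dec 28, 2033 is a listed holiday, the deadline becomes Dec 27, 2033 (Tuesday).
Applying the 6 months extension: 6 months after Dec 27, 2033 is Jun 27, 2034.
Jun 27, 2034 falls on a Tuesday, which is a business day, so no adjustment is needed.
The 15-business-day extension runs from Jun 27, 2034 to Jul 18, 2034.
Jul 18, 2034 falls on a Tuesday, which is a business day, so no adjustment is needed.
So the filing is due Jul 18, 2034.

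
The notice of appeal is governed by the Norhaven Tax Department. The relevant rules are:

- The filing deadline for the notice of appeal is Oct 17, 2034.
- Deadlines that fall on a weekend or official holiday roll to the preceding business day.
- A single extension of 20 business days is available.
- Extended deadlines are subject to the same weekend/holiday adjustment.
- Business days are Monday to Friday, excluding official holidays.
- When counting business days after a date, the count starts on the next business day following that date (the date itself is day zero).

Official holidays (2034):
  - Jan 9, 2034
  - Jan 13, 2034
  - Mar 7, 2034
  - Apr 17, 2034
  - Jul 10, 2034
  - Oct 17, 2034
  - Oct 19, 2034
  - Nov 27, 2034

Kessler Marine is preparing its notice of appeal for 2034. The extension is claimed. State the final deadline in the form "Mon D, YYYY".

Start from the fixed due date, Oct 17, 2034.
Because Oct 17, 2034 is a listed holiday, the deadline becomes Oct 16, 2034 (Monday).
Counting 20 further business days from Oct 16, 2034 reaches Nov 15, 2034.
Nov 15, 2034 falls on a Wednesday, which is a business day, so no adjustment is needed.
The final due date is Nov 15, 2034.

Nov 15, 2034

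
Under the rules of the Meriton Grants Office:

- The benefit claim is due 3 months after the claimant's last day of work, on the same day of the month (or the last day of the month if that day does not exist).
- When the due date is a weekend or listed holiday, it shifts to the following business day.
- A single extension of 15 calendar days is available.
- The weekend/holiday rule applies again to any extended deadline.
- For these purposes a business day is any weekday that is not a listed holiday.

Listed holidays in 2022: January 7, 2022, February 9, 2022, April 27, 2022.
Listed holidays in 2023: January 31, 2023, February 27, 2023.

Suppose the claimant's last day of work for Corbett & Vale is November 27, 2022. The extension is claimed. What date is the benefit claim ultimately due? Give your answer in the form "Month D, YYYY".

March 15, 2023

3 months from November 27, 2022 is February 27, 2023.
February 27, 2023 is a listed holiday; the next business day is February 28, 2023 (Tuesday).
Add the 15 calendar-day extension to February 28, 2023: March 15, 2023.
March 15, 2023 (Wednesday) is already a business day.
The final due date is March 15, 2023.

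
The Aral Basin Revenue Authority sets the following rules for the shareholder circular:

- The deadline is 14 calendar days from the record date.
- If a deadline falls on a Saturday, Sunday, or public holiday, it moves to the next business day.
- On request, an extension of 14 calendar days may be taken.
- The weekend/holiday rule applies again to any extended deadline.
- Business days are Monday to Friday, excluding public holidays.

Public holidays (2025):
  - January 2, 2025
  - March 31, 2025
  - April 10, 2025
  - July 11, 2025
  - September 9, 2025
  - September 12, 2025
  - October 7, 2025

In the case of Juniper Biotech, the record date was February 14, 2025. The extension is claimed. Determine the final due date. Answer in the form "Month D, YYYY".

Adding 14 calendar days to February 14, 2025 gives February 28, 2025.
February 28, 2025 (Friday) is already a business day.
Applying the 14-calendar-day extension: February 28, 2025 + 14 days = March 14, 2025.
March 14, 2025 falls on a Friday, which is a business day, so no adjustment is needed.
The final due date is March 14, 2025.

March 14, 2025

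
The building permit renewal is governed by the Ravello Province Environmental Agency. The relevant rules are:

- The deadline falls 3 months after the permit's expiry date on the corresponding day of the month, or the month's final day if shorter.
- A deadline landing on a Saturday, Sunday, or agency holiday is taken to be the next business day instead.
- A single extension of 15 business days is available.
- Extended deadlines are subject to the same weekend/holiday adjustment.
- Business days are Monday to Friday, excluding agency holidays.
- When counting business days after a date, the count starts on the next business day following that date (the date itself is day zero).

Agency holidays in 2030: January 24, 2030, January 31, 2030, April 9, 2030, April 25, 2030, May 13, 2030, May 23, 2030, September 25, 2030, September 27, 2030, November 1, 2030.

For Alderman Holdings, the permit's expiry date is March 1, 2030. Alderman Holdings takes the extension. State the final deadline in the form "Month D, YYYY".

June 24, 2030

3 months after March 1, 2030, on the same day of the month, is June 1, 2030.
June 1, 2030 is a Saturday; the next business day is June 3, 2030 (Monday).
The 15-business-day extension runs from June 3, 2030 to June 24, 2030.
June 24, 2030 (Monday) is already a business day.
Deadline: June 24, 2030.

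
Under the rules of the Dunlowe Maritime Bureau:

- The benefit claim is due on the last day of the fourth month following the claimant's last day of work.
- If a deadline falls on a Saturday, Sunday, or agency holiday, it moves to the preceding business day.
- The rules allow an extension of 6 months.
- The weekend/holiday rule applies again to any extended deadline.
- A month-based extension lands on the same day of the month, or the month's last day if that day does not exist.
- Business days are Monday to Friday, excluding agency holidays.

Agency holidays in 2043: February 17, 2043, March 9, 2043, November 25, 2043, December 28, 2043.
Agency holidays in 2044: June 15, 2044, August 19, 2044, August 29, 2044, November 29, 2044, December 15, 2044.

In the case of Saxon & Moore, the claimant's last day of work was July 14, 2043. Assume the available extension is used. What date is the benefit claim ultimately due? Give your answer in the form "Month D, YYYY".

May 30, 2044

4 months after July 14, 2043 falls in November 2043; the last day of that month is November 30, 2043.
November 30, 2043 (Monday) is already a business day.
The 6 months extension carries November 30, 2043 to May 30, 2044.
May 30, 2044 (Monday) is already a business day.
Deadline: May 30, 2044.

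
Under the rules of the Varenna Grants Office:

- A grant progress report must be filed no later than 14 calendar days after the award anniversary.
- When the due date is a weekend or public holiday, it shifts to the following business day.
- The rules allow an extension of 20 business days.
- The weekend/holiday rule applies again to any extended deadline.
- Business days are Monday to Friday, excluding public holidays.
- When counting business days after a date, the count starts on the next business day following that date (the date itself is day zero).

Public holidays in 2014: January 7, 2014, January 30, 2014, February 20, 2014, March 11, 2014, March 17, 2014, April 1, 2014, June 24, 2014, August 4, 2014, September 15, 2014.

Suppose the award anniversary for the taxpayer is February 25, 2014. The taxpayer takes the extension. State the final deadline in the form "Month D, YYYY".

From February 25, 2014, 14 calendar days later is March 11, 2014.
March 11, 2014 is a listed holiday, so it moves to the next business day, March 12, 2014 (Wednesday).
Counting 20 further business days from March 12, 2014 reaches April 11, 2014.
Since April 11, 2014 is a Friday and not a holiday, the date is unchanged.
Deadline: April 11, 2014.

April 11, 2014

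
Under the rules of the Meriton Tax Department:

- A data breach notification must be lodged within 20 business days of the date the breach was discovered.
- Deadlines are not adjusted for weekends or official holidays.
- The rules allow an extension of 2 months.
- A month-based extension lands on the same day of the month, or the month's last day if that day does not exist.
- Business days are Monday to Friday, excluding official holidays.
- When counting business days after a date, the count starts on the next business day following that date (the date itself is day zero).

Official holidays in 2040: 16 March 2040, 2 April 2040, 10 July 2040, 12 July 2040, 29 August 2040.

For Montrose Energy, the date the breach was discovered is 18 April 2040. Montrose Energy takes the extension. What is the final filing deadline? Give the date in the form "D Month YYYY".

16 July 2040

Starting the day after 18 April 2040 and counting 20 business days lands on 16 May 2040.
No adjustment is made for weekends or holidays, so 16 May 2040 stands.
Applying the 2 months extension: 2 months after 16 May 2040 is 16 July 2040.
No adjustment is made for weekends or holidays, so 16 July 2040 stands.
Deadline: 16 July 2040.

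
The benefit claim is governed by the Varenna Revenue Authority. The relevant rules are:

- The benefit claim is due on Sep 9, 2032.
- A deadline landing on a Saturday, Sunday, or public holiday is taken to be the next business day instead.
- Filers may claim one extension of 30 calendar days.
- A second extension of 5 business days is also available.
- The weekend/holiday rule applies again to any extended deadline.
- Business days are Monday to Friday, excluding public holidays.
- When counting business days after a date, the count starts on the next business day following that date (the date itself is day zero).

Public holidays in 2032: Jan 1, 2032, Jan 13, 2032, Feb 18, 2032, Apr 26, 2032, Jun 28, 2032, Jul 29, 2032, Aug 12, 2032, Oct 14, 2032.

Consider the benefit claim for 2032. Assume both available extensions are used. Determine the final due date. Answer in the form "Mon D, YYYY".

Start from the fixed due date, Sep 9, 2032.
Since Sep 9, 2032 is a Thursday and not a holiday, the date is unchanged.
Applying the 30-calendar-day extension: Sep 9, 2032 + 30 days = Oct 9, 2032.
Oct 9, 2032 falls on a Saturday. Rolling to the next business day gives Oct 11, 2032, a Monday.
Counting 5 further business days from Oct 11, 2032 reaches Oct 19, 2032.
Oct 19, 2032 falls on a Tuesday, which is a business day, so no adjustment is needed.
Final deadline: Oct 19, 2032.

Oct 19, 2032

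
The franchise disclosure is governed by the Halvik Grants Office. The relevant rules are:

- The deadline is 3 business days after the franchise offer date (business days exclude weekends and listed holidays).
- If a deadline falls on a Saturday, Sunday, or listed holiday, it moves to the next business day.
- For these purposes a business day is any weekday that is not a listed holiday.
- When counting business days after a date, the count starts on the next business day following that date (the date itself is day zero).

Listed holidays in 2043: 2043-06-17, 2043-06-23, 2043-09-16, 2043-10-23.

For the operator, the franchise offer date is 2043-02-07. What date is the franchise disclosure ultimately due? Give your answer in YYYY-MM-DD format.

2043-02-11

Counting 3 business days after 2043-02-07 (skipping weekends and listed holidays) reaches 2043-02-11.
2043-02-11 falls on a Wednesday, which is a business day, so no adjustment is needed.
Final deadline: 2043-02-11.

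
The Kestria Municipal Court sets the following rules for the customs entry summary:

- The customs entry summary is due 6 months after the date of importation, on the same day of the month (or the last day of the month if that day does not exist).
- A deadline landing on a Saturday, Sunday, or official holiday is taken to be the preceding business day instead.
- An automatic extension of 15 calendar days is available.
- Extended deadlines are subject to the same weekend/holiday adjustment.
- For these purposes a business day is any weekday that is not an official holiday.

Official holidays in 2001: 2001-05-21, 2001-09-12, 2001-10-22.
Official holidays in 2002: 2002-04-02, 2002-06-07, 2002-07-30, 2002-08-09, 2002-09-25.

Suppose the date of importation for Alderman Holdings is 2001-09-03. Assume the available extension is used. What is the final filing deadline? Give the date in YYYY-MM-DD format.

2002-03-15

6 months after 2001-09-03, on the same day of the month, is 2002-03-03.
2002-03-03 falls on a Sunday. Rolling to the preceding business day gives 2002-03-01, a Friday.
With the 15-day extension, 2002-03-01 becomes 2002-03-16.
2002-03-16 is a Saturday, so it moves to the preceding business day, 2002-03-15 (Friday).
Final deadline: 2002-03-15.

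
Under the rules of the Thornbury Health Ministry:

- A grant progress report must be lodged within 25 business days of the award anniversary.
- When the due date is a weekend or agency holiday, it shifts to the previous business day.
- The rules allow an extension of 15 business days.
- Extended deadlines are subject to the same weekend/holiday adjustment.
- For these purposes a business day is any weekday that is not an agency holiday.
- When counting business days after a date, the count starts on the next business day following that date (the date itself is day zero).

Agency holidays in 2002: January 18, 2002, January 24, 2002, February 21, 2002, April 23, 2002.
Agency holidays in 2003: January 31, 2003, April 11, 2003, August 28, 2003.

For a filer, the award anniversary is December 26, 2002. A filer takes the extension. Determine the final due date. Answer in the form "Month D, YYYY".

February 21, 2003

25 business days after December 26, 2002, excluding weekends and holidays, is January 30, 2003.
Since January 30, 2003 is a Thursday and not a holiday, the date is unchanged.
The 15-business-day extension runs from January 30, 2003 to February 21, 2003.
February 21, 2003 (Friday) is already a business day.
So the filing is due February 21, 2003.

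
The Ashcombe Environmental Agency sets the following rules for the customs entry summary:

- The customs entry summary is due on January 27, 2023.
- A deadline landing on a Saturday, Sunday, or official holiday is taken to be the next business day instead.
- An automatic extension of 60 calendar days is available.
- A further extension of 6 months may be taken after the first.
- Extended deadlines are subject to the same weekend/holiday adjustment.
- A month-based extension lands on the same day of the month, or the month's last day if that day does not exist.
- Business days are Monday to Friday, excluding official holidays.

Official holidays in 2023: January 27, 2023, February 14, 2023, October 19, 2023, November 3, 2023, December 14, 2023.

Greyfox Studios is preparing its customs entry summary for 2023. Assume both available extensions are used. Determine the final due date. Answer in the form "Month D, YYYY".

October 2, 2023

Start from the fixed due date, January 27, 2023.
Because January 27, 2023 is a listed holiday, the deadline becomes January 30, 2023 (Monday).
Applying the 60-calendar-day extension: January 30, 2023 + 60 days = March 31, 2023.
March 31, 2023 is a Friday and not a listed holiday, so it stands.
The 6 months extension carries March 31, 2023 to September 30, 2023 (day 31 does not exist in September, so the month's last day is used).
September 30, 2023 is a Saturday; the next business day is October 2, 2023 (Monday).
Final deadline: October 2, 2023.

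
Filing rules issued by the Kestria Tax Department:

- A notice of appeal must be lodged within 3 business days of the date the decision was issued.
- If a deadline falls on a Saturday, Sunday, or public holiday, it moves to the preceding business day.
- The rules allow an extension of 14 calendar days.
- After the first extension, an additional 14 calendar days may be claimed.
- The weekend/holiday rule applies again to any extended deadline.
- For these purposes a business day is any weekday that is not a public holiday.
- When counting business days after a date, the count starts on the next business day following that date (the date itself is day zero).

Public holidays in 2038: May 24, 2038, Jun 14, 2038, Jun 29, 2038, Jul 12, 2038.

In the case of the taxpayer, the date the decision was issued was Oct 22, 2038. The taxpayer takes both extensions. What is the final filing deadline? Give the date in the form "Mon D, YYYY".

Nov 24, 2038

3 business days after Oct 22, 2038, excluding weekends and holidays, is Oct 27, 2038.
Since Oct 27, 2038 is a Wednesday and not a holiday, the date is unchanged.
The 14-calendar-day extension moves the deadline from Oct 27, 2038 to Nov 10, 2038.
Since Nov 10, 2038 is a Wednesday and not a holiday, the date is unchanged.
Applying the 14-calendar-day extension: Nov 10, 2038 + 14 days = Nov 24, 2038.
Nov 24, 2038 falls on a Wednesday, which is a business day, so no adjustment is needed.
Final deadline: Nov 24, 2038.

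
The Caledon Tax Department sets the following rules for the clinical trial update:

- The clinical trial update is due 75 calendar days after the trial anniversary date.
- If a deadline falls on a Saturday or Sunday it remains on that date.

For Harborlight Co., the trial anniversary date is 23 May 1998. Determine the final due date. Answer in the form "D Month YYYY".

Adding 75 calendar days to 23 May 1998 gives 6 August 1998.
6 August 1998 is a Thursday; no weekend or holiday adjustment applies.
The final due date is 6 August 1998.

6 August 1998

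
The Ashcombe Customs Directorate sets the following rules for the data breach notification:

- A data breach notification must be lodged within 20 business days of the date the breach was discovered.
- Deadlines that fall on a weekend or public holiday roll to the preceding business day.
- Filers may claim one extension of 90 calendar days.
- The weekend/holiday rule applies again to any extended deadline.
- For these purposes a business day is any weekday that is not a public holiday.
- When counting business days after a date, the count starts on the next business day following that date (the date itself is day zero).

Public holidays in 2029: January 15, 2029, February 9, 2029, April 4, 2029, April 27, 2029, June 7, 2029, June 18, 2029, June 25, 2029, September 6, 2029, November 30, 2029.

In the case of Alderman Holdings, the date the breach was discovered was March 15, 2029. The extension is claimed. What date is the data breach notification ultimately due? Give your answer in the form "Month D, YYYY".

July 12, 2029

Starting the day after March 15, 2029 and counting 20 business days lands on April 13, 2029.
Since April 13, 2029 is a Friday and not a holiday, the date is unchanged.
Applying the 90-calendar-day extension: April 13, 2029 + 90 days = July 12, 2029.
Since July 12, 2029 is a Thursday and not a holiday, the date is unchanged.
Deadline: July 12, 2029.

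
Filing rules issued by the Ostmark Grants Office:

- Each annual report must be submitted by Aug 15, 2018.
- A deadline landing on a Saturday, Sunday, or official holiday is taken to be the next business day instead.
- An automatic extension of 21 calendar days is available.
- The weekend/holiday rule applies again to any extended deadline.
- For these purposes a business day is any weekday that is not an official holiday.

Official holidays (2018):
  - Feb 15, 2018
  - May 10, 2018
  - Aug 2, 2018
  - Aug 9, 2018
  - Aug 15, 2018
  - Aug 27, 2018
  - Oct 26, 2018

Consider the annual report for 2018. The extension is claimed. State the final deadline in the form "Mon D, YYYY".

Sep 6, 2018

The statutory due date is Aug 15, 2018.
Aug 15, 2018 is a listed holiday; the next business day is Aug 16, 2018 (Thursday).
Applying the 21-calendar-day extension: Aug 16, 2018 + 21 days = Sep 6, 2018.
Sep 6, 2018 (Thursday) is already a business day.
Final deadline: Sep 6, 2018.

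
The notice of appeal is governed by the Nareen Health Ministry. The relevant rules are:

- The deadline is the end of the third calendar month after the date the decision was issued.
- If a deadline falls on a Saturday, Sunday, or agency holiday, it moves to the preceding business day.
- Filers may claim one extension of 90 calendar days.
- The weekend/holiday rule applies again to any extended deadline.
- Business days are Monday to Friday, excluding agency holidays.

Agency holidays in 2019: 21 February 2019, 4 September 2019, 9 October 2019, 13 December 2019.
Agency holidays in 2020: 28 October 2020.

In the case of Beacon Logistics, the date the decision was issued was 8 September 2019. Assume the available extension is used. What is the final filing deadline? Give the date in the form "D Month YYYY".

30 March 2020

3 months after 8 September 2019 falls in December 2019; the last day of that month is 31 December 2019.
31 December 2019 (Tuesday) is already a business day.
The 90-calendar-day extension moves the deadline from 31 December 2019 to 30 March 2020.
Since 30 March 2020 is a Monday and not a holiday, the date is unchanged.
Deadline: 30 March 2020.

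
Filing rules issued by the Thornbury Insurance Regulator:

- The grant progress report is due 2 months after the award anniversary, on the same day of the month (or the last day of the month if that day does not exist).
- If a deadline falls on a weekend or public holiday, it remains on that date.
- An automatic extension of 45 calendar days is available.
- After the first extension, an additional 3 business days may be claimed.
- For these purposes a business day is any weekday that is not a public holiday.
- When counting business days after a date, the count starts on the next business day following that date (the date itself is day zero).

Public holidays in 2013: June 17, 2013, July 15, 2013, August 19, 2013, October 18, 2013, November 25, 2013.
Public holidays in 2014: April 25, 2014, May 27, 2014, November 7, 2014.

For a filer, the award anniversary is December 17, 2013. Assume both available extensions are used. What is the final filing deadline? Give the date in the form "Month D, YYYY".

April 8, 2014

2 months after December 17, 2013, on the same day of the month, is February 17, 2014.
February 17, 2014 is a Monday; no weekend or holiday adjustment applies.
Add the 45 calendar-day extension to February 17, 2014: April 3, 2014.
April 3, 2014 is a Thursday; no weekend or holiday adjustment applies.
Counting 3 further business days from April 3, 2014 reaches April 8, 2014.
April 8, 2014 is a Tuesday; no weekend or holiday adjustment applies.
The final due date is April 8, 2014.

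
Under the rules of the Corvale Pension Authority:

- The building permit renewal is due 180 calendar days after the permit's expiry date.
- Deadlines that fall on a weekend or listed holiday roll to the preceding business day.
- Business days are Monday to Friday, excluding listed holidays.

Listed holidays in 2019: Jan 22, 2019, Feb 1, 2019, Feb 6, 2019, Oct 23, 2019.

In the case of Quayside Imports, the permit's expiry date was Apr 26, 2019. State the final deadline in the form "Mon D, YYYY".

Oct 22, 2019

180 calendar days after Apr 26, 2019 is Oct 23, 2019.
Oct 23, 2019 is a listed holiday, so it moves to the preceding business day, Oct 22, 2019 (Tuesday).
Final deadline: Oct 22, 2019.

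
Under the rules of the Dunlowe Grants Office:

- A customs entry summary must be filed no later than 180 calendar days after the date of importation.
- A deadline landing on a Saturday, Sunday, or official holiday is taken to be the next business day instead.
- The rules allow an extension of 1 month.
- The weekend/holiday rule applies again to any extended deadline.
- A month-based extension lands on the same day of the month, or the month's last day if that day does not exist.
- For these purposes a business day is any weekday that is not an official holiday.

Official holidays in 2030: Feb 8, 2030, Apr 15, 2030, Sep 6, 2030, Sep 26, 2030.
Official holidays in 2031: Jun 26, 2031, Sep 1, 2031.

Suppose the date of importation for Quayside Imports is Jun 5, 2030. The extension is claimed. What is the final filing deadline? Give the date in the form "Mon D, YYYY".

Trigger date Jun 5, 2030 + 180 calendar days = Dec 2, 2030.
Dec 2, 2030 (Monday) is already a business day.
The 1 month extension carries Dec 2, 2030 to Jan 2, 2031.
Jan 2, 2031 is a Thursday and not a listed holiday, so it stands.
So the filing is due Jan 2, 2031.

Jan 2, 2031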